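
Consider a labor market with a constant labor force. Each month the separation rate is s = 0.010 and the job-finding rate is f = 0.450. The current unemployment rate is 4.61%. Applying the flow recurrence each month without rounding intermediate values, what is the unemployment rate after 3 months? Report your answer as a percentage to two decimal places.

Unemployment rate after three months ≈ 2.56%.

With a fixed labor force, u_{t+1} = u_t + s·(1−u_t) − f·u_t = u_t·(1−s−f) + s.
Here 1−s−f = 0.540 and s = 0.010.
u_1 = 0.046100 × 0.540 + 0.010 = 0.034894.
u_2 = 0.034894 × 0.540 + 0.010 = 0.028843.
u_3 = 0.028843 × 0.540 + 0.010 = 0.025575.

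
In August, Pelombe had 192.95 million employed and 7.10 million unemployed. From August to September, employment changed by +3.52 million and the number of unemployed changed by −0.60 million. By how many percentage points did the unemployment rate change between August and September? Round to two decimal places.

The unemployment rate changed by −0.35 percentage points.

August: labor force = 192.95 + 7.10 = 200.05; u = 7.10/200.05 = 3.55%.
September: labor force = 196.47 + 6.50 = 202.97; u = 6.50/202.97 = 3.20%.
Change = 3.20% − 3.55% = −0.35 pp.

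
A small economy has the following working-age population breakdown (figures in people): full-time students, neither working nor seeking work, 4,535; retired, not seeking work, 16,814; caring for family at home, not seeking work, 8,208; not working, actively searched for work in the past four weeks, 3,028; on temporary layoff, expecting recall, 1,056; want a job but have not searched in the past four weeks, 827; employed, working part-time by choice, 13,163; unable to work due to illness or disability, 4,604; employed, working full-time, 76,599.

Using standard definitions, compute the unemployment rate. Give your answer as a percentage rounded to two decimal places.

Unemployment rate ≈ 4.35%.

Employed = 13,163 + 76,599 = 89,762.
Unemployed = 3,028 + 1,056 = 4,084 (jobless and actively searching, or on temporary layoff).
Labor force = 89,762 + 4,084 = 93,846.
Unemployment rate = 4,084 / 93,846 = 4.35%.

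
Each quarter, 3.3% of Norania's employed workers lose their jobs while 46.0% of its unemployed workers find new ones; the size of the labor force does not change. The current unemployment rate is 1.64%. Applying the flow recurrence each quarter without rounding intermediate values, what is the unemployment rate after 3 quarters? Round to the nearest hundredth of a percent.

With a fixed labor force, u_{t+1} = u_t + s·(1−u_t) − f·u_t = u_t·(1−s−f) + s.
Here 1−s−f = 0.507 and s = 0.033.
u_1 = 0.016400 × 0.507 + 0.033 = 0.041315.
u_2 = 0.041315 × 0.507 + 0.033 = 0.053947.
u_3 = 0.053947 × 0.507 + 0.033 = 0.060351.

Unemployment rate after three quarters ≈ 6.04%.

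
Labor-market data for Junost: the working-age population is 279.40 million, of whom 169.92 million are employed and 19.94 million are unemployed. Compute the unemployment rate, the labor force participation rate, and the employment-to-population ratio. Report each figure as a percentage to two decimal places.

Unemployment rate ≈ 10.50%; labor force participation rate ≈ 67.95%; employment-population ratio ≈ 60.82%.

Labor force = employed + unemployed = 169.92 + 19.94 = 189.86 million.
Unemployment rate = 19.94 / 189.86 = 10.50%.
Labor force participation rate = 189.86 / 279.40 = 67.95%.
Employment-population ratio = 169.92 / 279.40 = 60.82%.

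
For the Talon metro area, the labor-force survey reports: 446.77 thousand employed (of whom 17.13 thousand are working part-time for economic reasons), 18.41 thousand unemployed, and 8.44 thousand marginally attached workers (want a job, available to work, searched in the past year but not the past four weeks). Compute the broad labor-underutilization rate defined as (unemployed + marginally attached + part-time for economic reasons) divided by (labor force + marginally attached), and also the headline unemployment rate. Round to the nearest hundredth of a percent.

Labor force = 446.77 + 18.41 = 465.18 thousand.
Numerator = 18.41 + 8.44 + 17.13 = 43.98 thousand.
Denominator = 465.18 + 8.44 = 473.62 thousand.
Broad rate = 43.98 / 473.62 = 9.29%.
Headline unemployment rate = 18.41 / 465.18 = 3.96%.

Broad underutilization rate ≈ 9.29%; headline unemployment rate ≈ 3.96%.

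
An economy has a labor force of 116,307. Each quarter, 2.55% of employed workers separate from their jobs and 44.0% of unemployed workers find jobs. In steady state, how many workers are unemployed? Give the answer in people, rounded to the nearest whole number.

About 6,371 are unemployed in steady state.

Steady-state unemployment rate u* = s/(s+f) = 2.55/(2.55+44.0) = 0.054780.
Unemployed = u* × labor force = 0.054780 × 116,307 ≈ 6,371.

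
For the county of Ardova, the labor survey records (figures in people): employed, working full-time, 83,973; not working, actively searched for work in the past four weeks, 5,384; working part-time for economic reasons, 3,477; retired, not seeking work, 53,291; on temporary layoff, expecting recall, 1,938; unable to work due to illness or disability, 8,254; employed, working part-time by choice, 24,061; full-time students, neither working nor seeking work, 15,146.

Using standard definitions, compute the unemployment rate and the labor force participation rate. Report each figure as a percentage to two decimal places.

Unemployment rate ≈ 6.16%; labor force participation rate ≈ 60.78%.

Employed = 83,973 + 3,477 + 24,061 = 111,511 (anyone who worked, including part-time for economic reasons, counts as employed).
Unemployed = 5,384 + 1,938 = 7,322 (jobless and actively searching, or on temporary layoff).
Labor force = 111,511 + 7,322 = 118,833.
Not in labor force = 53,291 + 8,254 + 15,146 = 76,691 (those not working and not actively searching are outside the labor force).
Civilian working-age population = 118,833 + 76,691 = 195,524.
Unemployment rate = 7,322 / 118,833 = 6.16%.
Labor force participation rate = 118,833 / 195,524 = 60.78%.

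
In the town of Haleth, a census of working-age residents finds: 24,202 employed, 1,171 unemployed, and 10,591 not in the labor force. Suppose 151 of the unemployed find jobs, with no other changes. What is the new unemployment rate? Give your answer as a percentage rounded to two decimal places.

New unemployment rate ≈ 4.02%.

Initially, labor force = 24,202 + 1,171 = 25,373, so u = 1,171/25,373 = 4.62%.
After the change, unemployed falls and employed rises by 151; labor force unchanged → E = 24,353, U = 1,020, labor force = 25,373.
New unemployment rate = 1,020 / 25,373 = 4.02%.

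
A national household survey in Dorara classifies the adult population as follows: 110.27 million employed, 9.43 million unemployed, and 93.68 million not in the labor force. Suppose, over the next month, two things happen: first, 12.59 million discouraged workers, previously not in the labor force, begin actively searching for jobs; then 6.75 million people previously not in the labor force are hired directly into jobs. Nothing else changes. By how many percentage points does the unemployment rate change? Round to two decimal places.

Initially, labor force = 110.27 + 9.43 = 119.70 million, so u = 9.43/119.70 = 7.88%.
After the first change, unemployed and labor force both rise by 12.59 → E = 110.27, U = 22.02, labor force = 132.29 million.
After the second change, employed and labor force both rise by 6.75; unemployed unchanged → E = 117.02, U = 22.02, labor force = 139.04 million.
New unemployment rate = 22.02 / 139.04 = 15.84%.
Change = 15.84% − 7.88% = +7.96 percentage points.

The unemployment rate changes by +7.96 percentage points.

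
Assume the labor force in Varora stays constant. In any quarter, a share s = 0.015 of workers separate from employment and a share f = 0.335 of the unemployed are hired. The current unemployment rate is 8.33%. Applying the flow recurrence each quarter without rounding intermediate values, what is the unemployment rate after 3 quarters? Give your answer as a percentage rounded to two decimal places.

Unemployment rate after three quarters ≈ 5.40%.

With a fixed labor force, u_{t+1} = u_t + s·(1−u_t) − f·u_t = u_t·(1−s−f) + s.
Here 1−s−f = 0.650 and s = 0.015.
u_1 = 0.083300 × 0.650 + 0.015 = 0.069145.
u_2 = 0.069145 × 0.650 + 0.015 = 0.059944.
u_3 = 0.059944 × 0.650 + 0.015 = 0.053964.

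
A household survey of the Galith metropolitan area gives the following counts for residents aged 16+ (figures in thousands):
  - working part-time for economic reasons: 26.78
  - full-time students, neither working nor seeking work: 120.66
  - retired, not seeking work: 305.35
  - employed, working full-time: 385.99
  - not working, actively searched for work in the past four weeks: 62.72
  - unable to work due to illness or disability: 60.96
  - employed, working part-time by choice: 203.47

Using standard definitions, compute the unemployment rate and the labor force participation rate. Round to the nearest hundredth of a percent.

Employed = 26.78 + 385.99 + 203.47 = 616.24 thousand (anyone who worked, including part-time for economic reasons, counts as employed).
Unemployed = 62.72 thousand.
Labor force = 616.24 + 62.72 = 678.96 thousand.
Not in labor force = 120.66 + 305.35 + 60.96 = 486.97 thousand (those not working and not actively searching are outside the labor force).
Civilian working-age population = 678.96 + 486.97 = 1,165.93 thousand.
Unemployment rate = 62.72 / 678.96 = 9.24%.
Labor force participation rate = 678.96 / 1,165.93 = 58.23%.

Unemployment rate ≈ 9.24%; labor force participation rate ≈ 58.23%.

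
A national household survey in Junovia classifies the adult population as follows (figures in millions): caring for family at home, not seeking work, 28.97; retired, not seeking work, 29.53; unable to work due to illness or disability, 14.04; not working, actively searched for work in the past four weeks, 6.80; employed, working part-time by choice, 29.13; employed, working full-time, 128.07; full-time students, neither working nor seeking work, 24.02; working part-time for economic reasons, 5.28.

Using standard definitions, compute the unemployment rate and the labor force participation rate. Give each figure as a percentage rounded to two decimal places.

Unemployment rate ≈ 4.02%; labor force participation rate ≈ 63.68%.

Employed = 29.13 + 128.07 + 5.28 = 162.48 million (anyone who worked, including part-time for economic reasons, counts as employed).
Unemployed = 6.80 million.
Labor force = 162.48 + 6.80 = 169.28 million.
Not in labor force = 28.97 + 29.53 + 14.04 + 24.02 = 96.56 million (those not working and not actively searching are outside the labor force).
Civilian working-age population = 169.28 + 96.56 = 265.84 million.
Unemployment rate = 6.80 / 169.28 = 4.02%.
Labor force participation rate = 169.28 / 265.84 = 63.68%.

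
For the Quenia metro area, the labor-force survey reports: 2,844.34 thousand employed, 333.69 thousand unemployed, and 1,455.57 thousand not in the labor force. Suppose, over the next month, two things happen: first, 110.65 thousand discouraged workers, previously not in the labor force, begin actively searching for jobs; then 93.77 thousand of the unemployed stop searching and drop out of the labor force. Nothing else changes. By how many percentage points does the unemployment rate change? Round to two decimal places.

Initially, labor force = 2,844.34 + 333.69 = 3,178.03 thousand, so u = 333.69/3,178.03 = 10.50%.
After the first change, unemployed and labor force both rise by 110.65 → E = 2,844.34, U = 444.34, labor force = 3,288.68 thousand.
After the second change, unemployed and labor force both fall by 93.77 → E = 2,844.34, U = 350.57, labor force = 3,194.91 thousand.
New unemployment rate = 350.57 / 3,194.91 = 10.97%.
Change = 10.97% − 10.50% = +0.47 percentage points.

The unemployment rate changes by +0.47 percentage points.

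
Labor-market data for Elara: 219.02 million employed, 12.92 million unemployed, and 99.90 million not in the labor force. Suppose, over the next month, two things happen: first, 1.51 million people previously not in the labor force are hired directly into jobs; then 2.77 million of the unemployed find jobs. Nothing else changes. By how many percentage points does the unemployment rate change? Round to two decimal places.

The unemployment rate changes by −1.22 percentage points.

Initially, labor force = 219.02 + 12.92 = 231.94 million, so u = 12.92/231.94 = 5.57%.
After the first change, employed and labor force both rise by 1.51; unemployed unchanged → E = 220.53, U = 12.92, labor force = 233.45 million.
After the second change, unemployed falls and employed rises by 2.77; labor force unchanged → E = 223.30, U = 10.15, labor force = 233.45 million.
New unemployment rate = 10.15 / 233.45 = 4.35%.
Change = 4.35% − 5.57% = −1.22 percentage points.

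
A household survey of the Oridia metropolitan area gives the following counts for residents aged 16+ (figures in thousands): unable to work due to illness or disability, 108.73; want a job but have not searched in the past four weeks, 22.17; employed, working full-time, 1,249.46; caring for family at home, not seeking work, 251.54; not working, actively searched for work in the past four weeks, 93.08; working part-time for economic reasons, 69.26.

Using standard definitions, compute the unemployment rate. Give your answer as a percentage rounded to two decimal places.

Employed = 1,249.46 + 69.26 = 1,318.72 thousand (anyone who worked, including part-time for economic reasons, counts as employed).
Unemployed = 93.08 thousand.
Labor force = 1,318.72 + 93.08 = 1,411.80 thousand.
Unemployment rate = 93.08 / 1,411.80 = 6.59%.

Unemployment rate ≈ 6.59%.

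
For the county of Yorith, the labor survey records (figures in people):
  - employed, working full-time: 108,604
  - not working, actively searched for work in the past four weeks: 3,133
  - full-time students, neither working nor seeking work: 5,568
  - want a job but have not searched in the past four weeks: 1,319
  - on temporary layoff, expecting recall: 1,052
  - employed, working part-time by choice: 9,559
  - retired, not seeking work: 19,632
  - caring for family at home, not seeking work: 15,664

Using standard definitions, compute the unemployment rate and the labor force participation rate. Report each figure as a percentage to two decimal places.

Employed = 108,604 + 9,559 = 118,163.
Unemployed = 3,133 + 1,052 = 4,185 (jobless and actively searching, or on temporary layoff).
Labor force = 118,163 + 4,185 = 122,348.
Not in labor force = 5,568 + 1,319 + 19,632 + 15,664 = 42,183 (those not working and not actively searching are outside the labor force — including those who want a job but have given up searching).
Civilian working-age population = 122,348 + 42,183 = 164,531.
Unemployment rate = 4,185 / 122,348 = 3.42%.
Labor force participation rate = 122,348 / 164,531 = 74.36%.

Unemployment rate ≈ 3.42%; labor force participation rate ≈ 74.36%.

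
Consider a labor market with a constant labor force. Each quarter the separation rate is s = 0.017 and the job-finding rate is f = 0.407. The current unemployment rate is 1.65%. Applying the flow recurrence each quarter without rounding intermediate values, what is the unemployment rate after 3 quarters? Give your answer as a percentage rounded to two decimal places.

Unemployment rate after three quarters ≈ 3.56%.

With a fixed labor force, u_{t+1} = u_t + s·(1−u_t) − f·u_t = u_t·(1−s−f) + s.
Here 1−s−f = 0.576 and s = 0.017.
u_1 = 0.016500 × 0.576 + 0.017 = 0.026504.
u_2 = 0.026504 × 0.576 + 0.017 = 0.032266.
u_3 = 0.032266 × 0.576 + 0.017 = 0.035585.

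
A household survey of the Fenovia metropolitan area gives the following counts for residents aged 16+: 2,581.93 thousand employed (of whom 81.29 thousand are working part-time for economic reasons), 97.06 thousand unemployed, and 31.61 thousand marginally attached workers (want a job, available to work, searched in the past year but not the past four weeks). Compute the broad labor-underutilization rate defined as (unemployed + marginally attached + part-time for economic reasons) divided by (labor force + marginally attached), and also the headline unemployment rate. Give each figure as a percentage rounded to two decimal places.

Labor force = 2,581.93 + 97.06 = 2,678.99 thousand.
Numerator = 97.06 + 31.61 + 81.29 = 209.96 thousand.
Denominator = 2,678.99 + 31.61 = 2,710.60 thousand.
Broad rate = 209.96 / 2,710.60 = 7.75%.
Headline unemployment rate = 97.06 / 2,678.99 = 3.62%.

Broad underutilization rate ≈ 7.75%; headline unemployment rate ≈ 3.62%.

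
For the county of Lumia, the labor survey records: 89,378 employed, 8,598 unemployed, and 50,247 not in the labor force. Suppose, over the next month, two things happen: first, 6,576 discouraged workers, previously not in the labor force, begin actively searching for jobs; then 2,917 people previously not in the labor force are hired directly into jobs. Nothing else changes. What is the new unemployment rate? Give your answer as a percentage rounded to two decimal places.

New unemployment rate ≈ 14.12%.

Initially, labor force = 89,378 + 8,598 = 97,976, so u = 8,598/97,976 = 8.78%.
After the first change, unemployed and labor force both rise by 6,576 → E = 89,378, U = 15,174, labor force = 104,552.
After the second change, employed and labor force both rise by 2,917; unemployed unchanged → E = 92,295, U = 15,174, labor force = 107,469.
New unemployment rate = 15,174 / 107,469 = 14.12%.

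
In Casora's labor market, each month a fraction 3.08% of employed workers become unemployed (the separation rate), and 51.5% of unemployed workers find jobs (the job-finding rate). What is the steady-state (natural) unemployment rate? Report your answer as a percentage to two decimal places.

Steady-state unemployment rate ≈ 5.64%.

At steady state the flows balance: s·E = f·U, so U/(E+U) = s/(s+f).
u* = 3.08 / (3.08 + 51.5) = 3.08 / 54.58 = 5.64%.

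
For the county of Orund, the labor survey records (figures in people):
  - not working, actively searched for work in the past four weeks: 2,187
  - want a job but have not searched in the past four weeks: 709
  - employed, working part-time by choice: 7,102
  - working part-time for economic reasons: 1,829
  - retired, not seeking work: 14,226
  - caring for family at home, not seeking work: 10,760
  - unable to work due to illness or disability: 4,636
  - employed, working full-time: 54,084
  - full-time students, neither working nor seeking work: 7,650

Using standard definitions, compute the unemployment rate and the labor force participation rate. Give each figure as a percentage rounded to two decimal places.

Employed = 7,102 + 1,829 + 54,084 = 63,015 (anyone who worked, including part-time for economic reasons, counts as employed).
Unemployed = 2,187.
Labor force = 63,015 + 2,187 = 65,202.
Not in labor force = 709 + 14,226 + 10,760 + 4,636 + 7,650 = 37,981 (those not working and not actively searching are outside the labor force — including those who want a job but have given up searching).
Civilian working-age population = 65,202 + 37,981 = 103,183.
Unemployment rate = 2,187 / 65,202 = 3.35%.
Labor force participation rate = 65,202 / 103,183 = 63.19%.

Unemployment rate ≈ 3.35%; labor force participation rate ≈ 63.19%.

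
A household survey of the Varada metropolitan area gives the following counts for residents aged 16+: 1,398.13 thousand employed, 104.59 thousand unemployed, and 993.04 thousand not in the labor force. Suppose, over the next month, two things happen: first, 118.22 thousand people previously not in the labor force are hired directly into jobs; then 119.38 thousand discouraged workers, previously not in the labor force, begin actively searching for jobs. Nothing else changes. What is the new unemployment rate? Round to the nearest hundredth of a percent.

Initially, labor force = 1,398.13 + 104.59 = 1,502.72 thousand, so u = 104.59/1,502.72 = 6.96%.
After the first change, employed and labor force both rise by 118.22; unemployed unchanged → E = 1,516.35, U = 104.59, labor force = 1,620.94 thousand.
After the second change, unemployed and labor force both rise by 119.38 → E = 1,516.35, U = 223.97, labor force = 1,740.32 thousand.
New unemployment rate = 223.97 / 1,740.32 = 12.87%.

New unemployment rate ≈ 12.87%.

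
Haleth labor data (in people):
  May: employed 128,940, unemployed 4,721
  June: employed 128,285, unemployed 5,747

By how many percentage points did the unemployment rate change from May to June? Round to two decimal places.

The unemployment rate changed by +0.76 percentage points.

May: labor force = 128,940 + 4,721 = 133,661; u = 4,721/133,661 = 3.53%.
June: labor force = 128,285 + 5,747 = 134,032; u = 5,747/134,032 = 4.29%.
Change = 4.29% − 3.53% = +0.76 pp.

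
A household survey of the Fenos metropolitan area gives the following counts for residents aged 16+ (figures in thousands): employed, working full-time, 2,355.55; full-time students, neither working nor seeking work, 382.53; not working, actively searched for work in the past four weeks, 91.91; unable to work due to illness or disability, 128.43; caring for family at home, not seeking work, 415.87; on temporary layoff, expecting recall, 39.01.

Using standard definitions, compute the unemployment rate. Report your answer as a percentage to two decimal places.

Unemployment rate ≈ 5.27%.

Employed = 2,355.55 thousand.
Unemployed = 91.91 + 39.01 = 130.92 thousand (jobless and actively searching, or on temporary layoff).
Labor force = 2,355.55 + 130.92 = 2,486.47 thousand.
Unemployment rate = 130.92 / 2,486.47 = 5.27%.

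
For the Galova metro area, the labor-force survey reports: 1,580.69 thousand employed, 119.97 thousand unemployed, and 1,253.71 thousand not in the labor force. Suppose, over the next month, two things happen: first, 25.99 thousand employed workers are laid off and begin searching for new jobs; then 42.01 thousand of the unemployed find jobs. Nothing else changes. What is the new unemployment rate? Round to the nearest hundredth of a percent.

Initially, labor force = 1,580.69 + 119.97 = 1,700.66 thousand, so u = 119.97/1,700.66 = 7.05%.
After the first change, employed falls and unemployed rises by 25.99; labor force unchanged → E = 1,554.70, U = 145.96, labor force = 1,700.66 thousand.
After the second change, unemployed falls and employed rises by 42.01; labor force unchanged → E = 1,596.71, U = 103.95, labor force = 1,700.66 thousand.
New unemployment rate = 103.95 / 1,700.66 = 6.11%.

New unemployment rate ≈ 6.11%.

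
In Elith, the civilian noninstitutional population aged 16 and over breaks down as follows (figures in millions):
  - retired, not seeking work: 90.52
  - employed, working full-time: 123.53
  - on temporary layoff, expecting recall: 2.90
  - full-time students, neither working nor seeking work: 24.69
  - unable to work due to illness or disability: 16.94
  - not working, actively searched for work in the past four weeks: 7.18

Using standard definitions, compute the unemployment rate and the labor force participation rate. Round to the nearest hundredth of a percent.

Unemployment rate ≈ 7.54%; labor force participation rate ≈ 50.27%.

Employed = 123.53 million.
Unemployed = 2.90 + 7.18 = 10.08 million (jobless and actively searching, or on temporary layoff).
Labor force = 123.53 + 10.08 = 133.61 million.
Not in labor force = 90.52 + 24.69 + 16.94 = 132.15 million (those not working and not actively searching are outside the labor force).
Civilian working-age population = 133.61 + 132.15 = 265.76 million.
Unemployment rate = 10.08 / 133.61 = 7.54%.
Labor force participation rate = 133.61 / 265.76 = 50.27%.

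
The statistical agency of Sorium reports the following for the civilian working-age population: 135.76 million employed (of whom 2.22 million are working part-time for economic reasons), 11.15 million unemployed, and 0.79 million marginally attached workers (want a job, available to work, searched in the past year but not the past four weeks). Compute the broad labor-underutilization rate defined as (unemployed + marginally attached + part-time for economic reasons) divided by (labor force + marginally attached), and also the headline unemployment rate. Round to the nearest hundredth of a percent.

Labor force = 135.76 + 11.15 = 146.91 million.
Numerator = 11.15 + 0.79 + 2.22 = 14.16 million.
Denominator = 146.91 + 0.79 = 147.70 million.
Broad rate = 14.16 / 147.70 = 9.59%.
Headline unemployment rate = 11.15 / 146.91 = 7.59%.

Broad underutilization rate ≈ 9.59%; headline unemployment rate ≈ 7.59%.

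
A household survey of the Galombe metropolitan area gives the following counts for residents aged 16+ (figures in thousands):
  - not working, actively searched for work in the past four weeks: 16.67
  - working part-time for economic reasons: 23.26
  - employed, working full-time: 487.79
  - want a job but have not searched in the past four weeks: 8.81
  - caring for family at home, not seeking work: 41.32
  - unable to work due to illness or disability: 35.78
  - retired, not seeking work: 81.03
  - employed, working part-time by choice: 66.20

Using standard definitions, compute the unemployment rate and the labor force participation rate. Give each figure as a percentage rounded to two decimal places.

Unemployment rate ≈ 2.81%; labor force participation rate ≈ 78.06%.

Employed = 23.26 + 487.79 + 66.20 = 577.25 thousand (anyone who worked, including part-time for economic reasons, counts as employed).
Unemployed = 16.67 thousand.
Labor force = 577.25 + 16.67 = 593.92 thousand.
Not in labor force = 8.81 + 41.32 + 35.78 + 81.03 = 166.94 thousand (those not working and not actively searching are outside the labor force — including those who want a job but have given up searching).
Civilian working-age population = 593.92 + 166.94 = 760.86 thousand.
Unemployment rate = 16.67 / 593.92 = 2.81%.
Labor force participation rate = 593.92 / 760.86 = 78.06%.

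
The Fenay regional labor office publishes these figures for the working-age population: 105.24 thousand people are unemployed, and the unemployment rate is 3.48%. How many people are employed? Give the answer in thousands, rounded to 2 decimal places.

Labor force = U / u = 105.24 / 0.0348 ≈ 3,024.14 thousand.
Employed = labor force − unemployed = 3,024.14 − 105.24 = 2,918.90 thousand.

About 2,918.90 thousand are employed.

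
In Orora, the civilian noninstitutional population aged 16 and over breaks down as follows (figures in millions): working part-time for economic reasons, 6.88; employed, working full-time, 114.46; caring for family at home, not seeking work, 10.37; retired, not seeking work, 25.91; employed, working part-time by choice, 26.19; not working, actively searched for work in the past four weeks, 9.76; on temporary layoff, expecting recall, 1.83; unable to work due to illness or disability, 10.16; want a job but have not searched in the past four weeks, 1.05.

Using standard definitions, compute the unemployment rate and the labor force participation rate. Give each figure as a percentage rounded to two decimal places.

Unemployment rate ≈ 7.28%; labor force participation rate ≈ 77.01%.

Employed = 6.88 + 114.46 + 26.19 = 147.53 million (anyone who worked, including part-time for economic reasons, counts as employed).
Unemployed = 9.76 + 1.83 = 11.59 million (jobless and actively searching, or on temporary layoff).
Labor force = 147.53 + 11.59 = 159.12 million.
Not in labor force = 10.37 + 25.91 + 10.16 + 1.05 = 47.49 million (those not working and not actively searching are outside the labor force — including those who want a job but have given up searching).
Civilian working-age population = 159.12 + 47.49 = 206.61 million.
Unemployment rate = 11.59 / 159.12 = 7.28%.
Labor force participation rate = 159.12 / 206.61 = 77.01%.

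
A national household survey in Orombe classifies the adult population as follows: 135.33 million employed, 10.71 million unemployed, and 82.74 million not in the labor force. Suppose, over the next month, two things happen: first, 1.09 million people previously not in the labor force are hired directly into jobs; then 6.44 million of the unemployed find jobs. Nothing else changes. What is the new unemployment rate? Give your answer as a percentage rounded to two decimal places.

New unemployment rate ≈ 2.90%.

Initially, labor force = 135.33 + 10.71 = 146.04 million, so u = 10.71/146.04 = 7.33%.
After the first change, employed and labor force both rise by 1.09; unemployed unchanged → E = 136.42, U = 10.71, labor force = 147.13 million.
After the second change, unemployed falls and employed rises by 6.44; labor force unchanged → E = 142.86, U = 4.27, labor force = 147.13 million.
New unemployment rate = 4.27 / 147.13 = 2.90%.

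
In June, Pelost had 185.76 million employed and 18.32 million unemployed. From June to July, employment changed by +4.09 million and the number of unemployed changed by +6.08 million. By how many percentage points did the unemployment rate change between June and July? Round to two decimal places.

June: labor force = 185.76 + 18.32 = 204.08; u = 18.32/204.08 = 8.98%.
July: labor force = 189.85 + 24.40 = 214.25; u = 24.40/214.25 = 11.39%.
Change = 11.39% − 8.98% = +2.41 pp.

The unemployment rate changed by +2.41 percentage points.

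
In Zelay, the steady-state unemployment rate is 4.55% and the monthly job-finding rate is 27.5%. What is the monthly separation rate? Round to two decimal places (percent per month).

Separation rate ≈ 1.31% per month.

From u* = s/(s+f): s = u·f/(1−u).
s = 0.0455 × 27.5 / (1 − 0.0455) = 1.2512 / 0.9545 ≈ 1.31% per month.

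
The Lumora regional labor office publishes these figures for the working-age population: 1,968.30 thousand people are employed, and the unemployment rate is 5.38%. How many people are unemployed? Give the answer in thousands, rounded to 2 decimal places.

About 111.92 thousand are unemployed.

Let U be the number unemployed. The labor force is E + U, and U/(E+U) = 0.0538.
So U = 0.0538 × 1,968.30 / (1 − 0.0538) = 105.8945 / 0.9462 ≈ 111.92 thousand.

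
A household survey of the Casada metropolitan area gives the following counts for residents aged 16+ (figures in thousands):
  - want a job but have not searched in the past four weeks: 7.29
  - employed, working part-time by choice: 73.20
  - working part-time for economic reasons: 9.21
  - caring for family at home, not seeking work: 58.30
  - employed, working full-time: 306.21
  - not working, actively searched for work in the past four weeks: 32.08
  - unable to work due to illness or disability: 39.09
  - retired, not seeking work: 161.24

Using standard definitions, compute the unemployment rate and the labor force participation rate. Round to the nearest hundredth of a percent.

Employed = 73.20 + 9.21 + 306.21 = 388.62 thousand (anyone who worked, including part-time for economic reasons, counts as employed).
Unemployed = 32.08 thousand.
Labor force = 388.62 + 32.08 = 420.70 thousand.
Not in labor force = 7.29 + 58.30 + 39.09 + 161.24 = 265.92 thousand (those not working and not actively searching are outside the labor force — including those who want a job but have given up searching).
Civilian working-age population = 420.70 + 265.92 = 686.62 thousand.
Unemployment rate = 32.08 / 420.70 = 7.63%.
Labor force participation rate = 420.70 / 686.62 = 61.27%.

Unemployment rate ≈ 7.63%; labor force participation rate ≈ 61.27%.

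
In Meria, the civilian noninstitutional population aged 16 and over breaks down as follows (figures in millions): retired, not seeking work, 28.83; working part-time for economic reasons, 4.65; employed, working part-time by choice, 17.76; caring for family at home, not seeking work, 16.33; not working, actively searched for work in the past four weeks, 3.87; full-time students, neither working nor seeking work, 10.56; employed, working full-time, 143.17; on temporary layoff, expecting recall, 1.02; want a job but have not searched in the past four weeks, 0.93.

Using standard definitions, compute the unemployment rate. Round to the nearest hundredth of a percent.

Unemployment rate ≈ 2.87%.

Employed = 4.65 + 17.76 + 143.17 = 165.58 million (anyone who worked, including part-time for economic reasons, counts as employed).
Unemployed = 3.87 + 1.02 = 4.89 million (jobless and actively searching, or on temporary layoff).
Labor force = 165.58 + 4.89 = 170.47 million.
Unemployment rate = 4.89 / 170.47 = 2.87%.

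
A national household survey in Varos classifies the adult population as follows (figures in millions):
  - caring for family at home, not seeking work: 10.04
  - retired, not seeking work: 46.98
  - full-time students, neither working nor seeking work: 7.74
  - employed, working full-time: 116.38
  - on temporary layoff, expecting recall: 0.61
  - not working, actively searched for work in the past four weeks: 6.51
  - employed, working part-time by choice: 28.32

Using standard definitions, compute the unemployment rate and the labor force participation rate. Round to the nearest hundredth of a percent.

Unemployment rate ≈ 4.69%; labor force participation rate ≈ 70.10%.

Employed = 116.38 + 28.32 = 144.70 million.
Unemployed = 0.61 + 6.51 = 7.12 million (jobless and actively searching, or on temporary layoff).
Labor force = 144.70 + 7.12 = 151.82 million.
Not in labor force = 10.04 + 46.98 + 7.74 = 64.76 million (those not working and not actively searching are outside the labor force).
Civilian working-age population = 151.82 + 64.76 = 216.58 million.
Unemployment rate = 7.12 / 151.82 = 4.69%.
Labor force participation rate = 151.82 / 216.58 = 70.10%.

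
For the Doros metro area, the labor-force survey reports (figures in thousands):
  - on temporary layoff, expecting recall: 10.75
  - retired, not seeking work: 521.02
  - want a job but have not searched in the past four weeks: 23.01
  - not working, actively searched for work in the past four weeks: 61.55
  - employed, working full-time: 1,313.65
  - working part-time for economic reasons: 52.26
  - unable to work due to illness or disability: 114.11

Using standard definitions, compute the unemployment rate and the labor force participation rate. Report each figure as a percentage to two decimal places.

Unemployment rate ≈ 5.03%; labor force participation rate ≈ 68.61%.

Employed = 1,313.65 + 52.26 = 1,365.91 thousand (anyone who worked, including part-time for economic reasons, counts as employed).
Unemployed = 10.75 + 61.55 = 72.30 thousand (jobless and actively searching, or on temporary layoff).
Labor force = 1,365.91 + 72.30 = 1,438.21 thousand.
Not in labor force = 521.02 + 23.01 + 114.11 = 658.14 thousand (those not working and not actively searching are outside the labor force — including those who want a job but have given up searching).
Civilian working-age population = 1,438.21 + 658.14 = 2,096.35 thousand.
Unemployment rate = 72.30 / 1,438.21 = 5.03%.
Labor force participation rate = 1,438.21 / 2,096.35 = 68.61%.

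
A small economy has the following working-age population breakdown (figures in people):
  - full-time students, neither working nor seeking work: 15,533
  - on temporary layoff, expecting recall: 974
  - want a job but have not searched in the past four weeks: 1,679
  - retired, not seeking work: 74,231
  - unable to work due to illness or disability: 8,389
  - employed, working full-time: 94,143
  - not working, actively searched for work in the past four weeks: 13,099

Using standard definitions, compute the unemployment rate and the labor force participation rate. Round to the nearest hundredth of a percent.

Employed = 94,143.
Unemployed = 974 + 13,099 = 14,073 (jobless and actively searching, or on temporary layoff).
Labor force = 94,143 + 14,073 = 108,216.
Not in labor force = 15,533 + 1,679 + 74,231 + 8,389 = 99,832 (those not working and not actively searching are outside the labor force — including those who want a job but have given up searching).
Civilian working-age population = 108,216 + 99,832 = 208,048.
Unemployment rate = 14,073 / 108,216 = 13.00%.
Labor force participation rate = 108,216 / 208,048 = 52.01%.

Unemployment rate ≈ 13.00%; labor force participation rate ≈ 52.01%.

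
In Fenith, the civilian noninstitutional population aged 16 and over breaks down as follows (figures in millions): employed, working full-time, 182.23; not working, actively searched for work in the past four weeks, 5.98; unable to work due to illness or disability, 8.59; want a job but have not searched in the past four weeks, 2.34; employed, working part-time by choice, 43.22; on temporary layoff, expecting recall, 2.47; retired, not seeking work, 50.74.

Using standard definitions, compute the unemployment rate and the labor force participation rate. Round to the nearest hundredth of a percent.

Unemployment rate ≈ 3.61%; labor force participation rate ≈ 79.14%.

Employed = 182.23 + 43.22 = 225.45 million.
Unemployed = 5.98 + 2.47 = 8.45 million (jobless and actively searching, or on temporary layoff).
Labor force = 225.45 + 8.45 = 233.90 million.
Not in labor force = 8.59 + 2.34 + 50.74 = 61.67 million (those not working and not actively searching are outside the labor force — including those who want a job but have given up searching).
Civilian working-age population = 233.90 + 61.67 = 295.57 million.
Unemployment rate = 8.45 / 233.90 = 3.61%.
Labor force participation rate = 233.90 / 295.57 = 79.14%.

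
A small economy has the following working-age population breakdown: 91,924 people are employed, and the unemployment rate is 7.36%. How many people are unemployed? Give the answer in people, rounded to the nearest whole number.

About 7,303 are unemployed.

Let U be the number unemployed. The labor force is E + U, and U/(E+U) = 0.0736.
So U = 0.0736 × 91,924 / (1 − 0.0736) = 6765.61 / 0.9264 ≈ 7,303.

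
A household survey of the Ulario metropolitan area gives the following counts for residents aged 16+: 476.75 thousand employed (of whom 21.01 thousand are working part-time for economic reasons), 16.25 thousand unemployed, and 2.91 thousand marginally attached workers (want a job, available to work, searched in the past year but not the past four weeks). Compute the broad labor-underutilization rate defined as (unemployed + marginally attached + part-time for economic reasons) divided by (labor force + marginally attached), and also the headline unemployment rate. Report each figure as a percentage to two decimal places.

Broad underutilization rate ≈ 8.10%; headline unemployment rate ≈ 3.30%.

Labor force = 476.75 + 16.25 = 493.00 thousand.
Numerator = 16.25 + 2.91 + 21.01 = 40.17 thousand.
Denominator = 493.00 + 2.91 = 495.91 thousand.
Broad rate = 40.17 / 495.91 = 8.10%.
Headline unemployment rate = 16.25 / 493.00 = 3.30%.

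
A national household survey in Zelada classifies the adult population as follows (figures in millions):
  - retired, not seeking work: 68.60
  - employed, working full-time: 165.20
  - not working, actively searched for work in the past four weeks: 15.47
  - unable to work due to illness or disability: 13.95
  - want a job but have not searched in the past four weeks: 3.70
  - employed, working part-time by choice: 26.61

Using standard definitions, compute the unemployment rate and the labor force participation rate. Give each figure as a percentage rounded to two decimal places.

Unemployment rate ≈ 7.46%; labor force participation rate ≈ 70.62%.

Employed = 165.20 + 26.61 = 191.81 million.
Unemployed = 15.47 million.
Labor force = 191.81 + 15.47 = 207.28 million.
Not in labor force = 68.60 + 13.95 + 3.70 = 86.25 million (those not working and not actively searching are outside the labor force — including those who want a job but have given up searching).
Civilian working-age population = 207.28 + 86.25 = 293.53 million.
Unemployment rate = 15.47 / 207.28 = 7.46%.
Labor force participation rate = 207.28 / 293.53 = 70.62%.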